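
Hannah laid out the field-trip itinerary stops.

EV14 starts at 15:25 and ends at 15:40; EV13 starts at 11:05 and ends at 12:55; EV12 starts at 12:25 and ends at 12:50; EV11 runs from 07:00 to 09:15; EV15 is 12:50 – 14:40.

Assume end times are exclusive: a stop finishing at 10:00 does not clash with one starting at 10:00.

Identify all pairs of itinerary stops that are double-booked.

EV12 & EV13, EV13 & EV15

Check each pair: they overlap iff neither finishes before the other starts.
Sorted by start: EV11, EV13, EV12, EV15, EV14.
EV13 starts after EV11 ends, so EV11 has no further overlaps.
EV12 starts before EV13 ends → EV13 and EV12 overlap.
EV15 starts before EV13 ends → EV13 and EV15 overlap.
EV14 starts after EV13 ends.
EV15 starts exactly when EV12 ends (back-to-back, no overlap), so EV12 has no further overlaps.
EV14 starts after EV15 ends.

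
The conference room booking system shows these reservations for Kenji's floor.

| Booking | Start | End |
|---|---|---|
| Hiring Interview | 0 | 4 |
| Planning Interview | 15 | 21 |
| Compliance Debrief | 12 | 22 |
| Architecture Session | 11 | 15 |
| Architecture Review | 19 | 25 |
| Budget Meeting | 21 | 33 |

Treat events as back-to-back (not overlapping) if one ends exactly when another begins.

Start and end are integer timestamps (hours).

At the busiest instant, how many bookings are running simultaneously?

Sort all start/end points and keep a running count:
0 start Hiring Interview → 1
4 end Hiring Interview → 0
11 start Architecture Session → 1
12 start Compliance Debrief → 2
15 end Architecture Session → 1
15 start Planning Interview → 2
19 start Architecture Review → 3
21 end Planning Interview → 2
21 start Budget Meeting → 3
22 end Compliance Debrief → 2
25 end Architecture Review → 1
33 end Budget Meeting → 0
Peak is 3, at 19 (Architecture Review, Compliance Debrief, Planning Interview).

3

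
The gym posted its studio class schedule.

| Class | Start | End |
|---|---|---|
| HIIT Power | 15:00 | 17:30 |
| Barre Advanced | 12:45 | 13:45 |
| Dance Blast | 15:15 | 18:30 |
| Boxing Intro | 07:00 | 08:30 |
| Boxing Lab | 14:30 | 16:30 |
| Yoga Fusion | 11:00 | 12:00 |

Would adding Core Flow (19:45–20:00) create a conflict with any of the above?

Boxing Intro: ends 08:30 at or before Core Flow starts 19:45 → clear.
Yoga Fusion: ends 12:00 at or before Core Flow starts 19:45 → clear.
Barre Advanced: ends 13:45 at or before Core Flow starts 19:45 → clear.
Boxing Lab: ends 16:30 at or before Core Flow starts 19:45 → clear.
HIIT Power: ends 17:30 at or before Core Flow starts 19:45 → clear.
Dance Blast: ends 18:30 at or before Core Flow starts 19:45 → clear.

No — it doesn't clash with anything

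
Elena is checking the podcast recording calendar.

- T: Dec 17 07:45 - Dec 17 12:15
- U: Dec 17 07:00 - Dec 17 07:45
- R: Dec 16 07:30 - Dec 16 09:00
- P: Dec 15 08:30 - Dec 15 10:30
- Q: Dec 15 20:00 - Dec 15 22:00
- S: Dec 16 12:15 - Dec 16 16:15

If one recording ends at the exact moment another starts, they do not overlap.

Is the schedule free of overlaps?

Yes

Sorted by start: P, Q, R, S, U, T.
Q starts after P ends; P is clear from here.
R starts after Q ends; Q is clear from here.
S starts after R ends; R is clear from here.
U starts after S ends; S is clear from here.
T starts exactly when U ends (back-to-back, no overlap).
Every pair is clear; the schedule has no overlaps.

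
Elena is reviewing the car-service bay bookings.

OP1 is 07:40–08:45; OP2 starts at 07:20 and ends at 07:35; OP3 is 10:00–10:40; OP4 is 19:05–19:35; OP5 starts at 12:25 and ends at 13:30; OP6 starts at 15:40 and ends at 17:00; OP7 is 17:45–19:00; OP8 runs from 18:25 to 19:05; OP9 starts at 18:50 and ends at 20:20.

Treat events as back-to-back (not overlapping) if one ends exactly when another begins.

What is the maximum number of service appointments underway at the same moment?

3

Sweep the timeline, counting +1 at each start and −1 at each end (ends before starts at a tie):
07:20 start OP2 → 1
07:35 end OP2 → 0
07:40 start OP1 → 1
08:45 end OP1 → 0
10:00 start OP3 → 1
10:40 end OP3 → 0
12:25 start OP5 → 1
13:30 end OP5 → 0
15:40 start OP6 → 1
17:00 end OP6 → 0
17:45 start OP7 → 1
18:25 start OP8 → 2
18:50 start OP9 → 3
19:00 end OP7 → 2
19:05 end OP8 → 1
19:05 start OP4 → 2
19:35 end OP4 → 1
20:20 end OP9 → 0
Peak is 3, at 18:50 (OP7, OP8, OP9).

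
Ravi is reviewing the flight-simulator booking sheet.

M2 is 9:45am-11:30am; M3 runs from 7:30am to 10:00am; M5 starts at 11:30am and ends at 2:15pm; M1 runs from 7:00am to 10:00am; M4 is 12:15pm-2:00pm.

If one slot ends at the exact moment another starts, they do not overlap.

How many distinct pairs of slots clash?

4

Two intervals overlap when each starts before the other ends.
Sorted by start: M1, M3, M2, M5, M4.
M3 starts before M1 ends → M1 and M3 overlap.
M2 starts before M1 ends → M1 and M2 overlap.
M5 starts after M1 ends; M1 is clear from here.
M2 starts before M3 ends → M3 and M2 overlap.
M5 starts after M3 ends; M3 is clear from here.
M5 starts exactly when M2 ends (back-to-back, no overlap); M2 is clear from here.
M4 starts before M5 ends → M5 and M4 overlap.
Overlapping pairs: M1 & M2, M1 & M3, M2 & M3, M4 & M5 — 4 in total.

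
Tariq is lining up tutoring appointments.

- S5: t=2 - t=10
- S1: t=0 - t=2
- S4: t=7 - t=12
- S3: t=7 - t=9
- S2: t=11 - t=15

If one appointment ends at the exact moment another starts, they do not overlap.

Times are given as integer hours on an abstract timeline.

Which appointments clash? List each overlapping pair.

S2 & S4, S3 & S4, S3 & S5, S4 & S5

Sorted by start: S1, S5, S3, S4, S2.
S5 starts exactly when S1 ends (back-to-back, no overlap) — done with S1.
S3 starts before S5 ends → S5 and S3 overlap.
S4 starts before S5 ends → S5 and S4 overlap.
S2 starts after S5 ends.
S4 starts before S3 ends → S3 and S4 overlap.
S2 starts after S3 ends.
S2 starts before S4 ends → S4 and S2 overlap.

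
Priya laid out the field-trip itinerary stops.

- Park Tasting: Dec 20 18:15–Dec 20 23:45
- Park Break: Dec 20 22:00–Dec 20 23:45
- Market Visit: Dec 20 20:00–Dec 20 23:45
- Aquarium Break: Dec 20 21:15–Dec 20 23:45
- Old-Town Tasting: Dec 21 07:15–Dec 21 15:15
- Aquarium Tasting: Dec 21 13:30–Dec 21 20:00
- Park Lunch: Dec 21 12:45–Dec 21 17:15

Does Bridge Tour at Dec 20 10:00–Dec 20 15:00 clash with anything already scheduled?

Park Tasting: starts Dec 20 18:15 at or after Bridge Tour ends Dec 20 15:00 → clear.
Market Visit: starts Dec 20 20:00 at or after Bridge Tour ends Dec 20 15:00 → clear.
Aquarium Break: starts Dec 20 21:15 at or after Bridge Tour ends Dec 20 15:00 → clear.
Park Break: starts Dec 20 22:00 at or after Bridge Tour ends Dec 20 15:00 → clear.
Old-Town Tasting: starts Dec 21 07:15 at or after Bridge Tour ends Dec 20 15:00 → clear.
Park Lunch: starts Dec 21 12:45 at or after Bridge Tour ends Dec 20 15:00 → clear.
Aquarium Tasting: starts Dec 21 13:30 at or after Bridge Tour ends Dec 20 15:00 → clear.

No — it doesn't clash with anything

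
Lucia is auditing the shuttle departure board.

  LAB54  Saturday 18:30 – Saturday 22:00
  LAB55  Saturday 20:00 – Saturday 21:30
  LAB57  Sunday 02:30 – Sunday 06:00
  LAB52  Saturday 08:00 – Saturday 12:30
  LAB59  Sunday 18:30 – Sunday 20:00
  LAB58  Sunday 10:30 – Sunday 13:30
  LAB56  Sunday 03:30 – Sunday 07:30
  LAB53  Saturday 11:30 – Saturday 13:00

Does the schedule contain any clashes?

Yes

Sorted by start: LAB52, LAB53, LAB54, LAB55, LAB57, LAB56, LAB58, LAB59.
LAB53 starts before LAB52 ends → LAB52 and LAB53 overlap.
That's a conflict, so the schedule is not conflict-free.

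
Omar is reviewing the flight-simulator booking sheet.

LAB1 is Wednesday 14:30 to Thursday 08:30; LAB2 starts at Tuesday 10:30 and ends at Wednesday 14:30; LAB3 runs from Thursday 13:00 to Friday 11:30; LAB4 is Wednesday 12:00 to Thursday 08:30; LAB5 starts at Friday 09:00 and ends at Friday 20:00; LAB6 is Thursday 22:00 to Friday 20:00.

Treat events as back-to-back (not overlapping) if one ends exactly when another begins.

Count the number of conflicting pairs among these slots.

5

Sorted by start: LAB2, LAB4, LAB1, LAB3, LAB6, LAB5.
LAB4 starts before LAB2 ends → LAB2 and LAB4 overlap.
LAB1 starts exactly when LAB2 ends (back-to-back, no overlap); LAB2 is clear from here.
LAB1 starts before LAB4 ends → LAB4 and LAB1 overlap.
LAB3 starts after LAB4 ends; LAB4 is clear from here.
LAB3 starts after LAB1 ends; LAB1 is clear from here.
LAB6 starts before LAB3 ends → LAB3 and LAB6 overlap.
LAB5 starts before LAB3 ends → LAB3 and LAB5 overlap.
LAB5 starts before LAB6 ends → LAB6 and LAB5 overlap.
Overlapping pairs: LAB1 & LAB4, LAB2 & LAB4, LAB3 & LAB5, LAB3 & LAB6, LAB5 & LAB6 — 5 in total.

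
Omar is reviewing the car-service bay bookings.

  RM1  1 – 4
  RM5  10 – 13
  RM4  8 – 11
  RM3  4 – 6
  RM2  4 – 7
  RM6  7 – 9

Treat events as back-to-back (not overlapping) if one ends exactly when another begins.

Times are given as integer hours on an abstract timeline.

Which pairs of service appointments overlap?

Sorted by start: RM1, RM2, RM3, RM6, RM4, RM5.
RM2 starts exactly when RM1 ends (back-to-back, no overlap); RM1 is clear from here.
RM3 starts before RM2 ends → RM2 and RM3 overlap.
RM6 starts exactly when RM2 ends (back-to-back, no overlap); RM2 is clear from here.
RM6 starts after RM3 ends; RM3 is clear from here.
RM4 starts before RM6 ends → RM6 and RM4 overlap.
RM5 starts after RM6 ends.
RM5 starts before RM4 ends → RM4 and RM5 overlap.

RM2 & RM3, RM4 & RM5, RM4 & RM6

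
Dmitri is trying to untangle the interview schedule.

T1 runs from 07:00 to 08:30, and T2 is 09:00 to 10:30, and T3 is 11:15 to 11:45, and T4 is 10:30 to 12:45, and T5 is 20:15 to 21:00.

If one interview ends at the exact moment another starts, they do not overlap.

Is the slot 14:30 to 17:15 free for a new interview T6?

T1: ends 08:30 at or before T6 starts 14:30 → clear.
T2: ends 10:30 at or before T6 starts 14:30 → clear.
T4: ends 12:45 at or before T6 starts 14:30 → clear.
T3: ends 11:45 at or before T6 starts 14:30 → clear.
T5: starts 20:15 at or after T6 ends 17:15 → clear.

Yes — the slot is free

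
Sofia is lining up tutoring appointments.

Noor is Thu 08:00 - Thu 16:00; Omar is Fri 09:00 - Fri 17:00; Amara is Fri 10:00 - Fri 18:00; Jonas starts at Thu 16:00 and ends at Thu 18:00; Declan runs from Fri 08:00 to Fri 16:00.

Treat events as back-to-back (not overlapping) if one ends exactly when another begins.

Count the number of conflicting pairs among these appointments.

Check each pair: they overlap iff neither finishes before the other starts.
Sorted by start: Noor, Jonas, Declan, Omar, Amara.
Jonas starts exactly when Noor ends (back-to-back, no overlap) — done with Noor.
Declan starts after Jonas ends — done with Jonas.
Omar starts before Declan ends → Declan and Omar overlap.
Amara starts before Declan ends → Declan and Amara overlap.
Amara starts before Omar ends → Omar and Amara overlap.
Overlapping pairs: Amara & Declan, Amara & Omar, Declan & Omar — 3 in total.

3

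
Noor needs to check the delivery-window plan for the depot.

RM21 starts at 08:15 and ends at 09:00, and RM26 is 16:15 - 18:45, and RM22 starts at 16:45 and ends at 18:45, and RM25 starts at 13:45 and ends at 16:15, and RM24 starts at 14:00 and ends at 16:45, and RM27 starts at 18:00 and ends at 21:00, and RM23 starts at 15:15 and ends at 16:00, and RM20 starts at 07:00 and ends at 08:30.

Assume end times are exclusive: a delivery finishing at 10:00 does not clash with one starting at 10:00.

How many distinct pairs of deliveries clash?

8

Check each pair: they overlap iff neither finishes before the other starts.
Sorted by start: RM20, RM21, RM25, RM24, RM23, RM26, RM22, RM27.
RM21 starts before RM20 ends → RM20 and RM21 overlap.
RM25 starts after RM20 ends, so nothing later overlaps RM20 either.
RM25 starts after RM21 ends, so nothing later overlaps RM21 either.
RM24 starts before RM25 ends → RM25 and RM24 overlap.
RM23 starts before RM25 ends → RM25 and RM23 overlap.
RM26 starts exactly when RM25 ends (back-to-back, no overlap), so nothing later overlaps RM25 either.
RM23 starts before RM24 ends → RM24 and RM23 overlap.
RM26 starts before RM24 ends → RM24 and RM26 overlap.
RM22 starts exactly when RM24 ends (back-to-back, no overlap), so nothing later overlaps RM24 either.
RM26 starts after RM23 ends, so nothing later overlaps RM23 either.
RM22 starts before RM26 ends → RM26 and RM22 overlap.
RM27 starts before RM26 ends → RM26 and RM27 overlap.
RM27 starts before RM22 ends → RM22 and RM27 overlap.
Overlapping pairs: RM20 & RM21, RM22 & RM26, RM22 & RM27, RM23 & RM24, RM23 & RM25, RM24 & RM25, RM24 & RM26, RM26 & RM27 — 8 in total.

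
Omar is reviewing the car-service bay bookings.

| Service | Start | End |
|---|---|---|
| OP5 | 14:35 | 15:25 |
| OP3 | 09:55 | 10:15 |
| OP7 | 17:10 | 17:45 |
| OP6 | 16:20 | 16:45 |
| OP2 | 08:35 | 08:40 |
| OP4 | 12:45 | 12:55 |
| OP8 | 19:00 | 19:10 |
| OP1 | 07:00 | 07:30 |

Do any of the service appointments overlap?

No

Sorted by start: OP1, OP2, OP3, OP4, OP5, OP6, OP7, OP8.
OP2 starts after OP1 ends; OP1 is clear from here.
OP3 starts after OP2 ends; OP2 is clear from here.
OP4 starts after OP3 ends; OP3 is clear from here.
OP5 starts after OP4 ends; OP4 is clear from here.
OP6 starts after OP5 ends; OP5 is clear from here.
OP7 starts after OP6 ends; OP6 is clear from here.
OP8 starts after OP7 ends.
Every pair is clear; the schedule has no overlaps.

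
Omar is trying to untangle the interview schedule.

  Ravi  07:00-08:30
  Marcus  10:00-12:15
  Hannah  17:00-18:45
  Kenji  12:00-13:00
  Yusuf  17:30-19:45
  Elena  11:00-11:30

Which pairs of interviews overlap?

Two intervals overlap when each starts before the other ends.
Sorted by start: Ravi, Marcus, Elena, Kenji, Hannah, Yusuf.
Marcus starts after Ravi ends — done with Ravi.
Elena starts before Marcus ends → Marcus and Elena overlap.
Kenji starts before Marcus ends → Marcus and Kenji overlap.
Hannah starts after Marcus ends — done with Marcus.
Kenji starts after Elena ends — done with Elena.
Hannah starts after Kenji ends — done with Kenji.
Yusuf starts before Hannah ends → Hannah and Yusuf overlap.

Elena & Marcus, Hannah & Yusuf, Kenji & Marcus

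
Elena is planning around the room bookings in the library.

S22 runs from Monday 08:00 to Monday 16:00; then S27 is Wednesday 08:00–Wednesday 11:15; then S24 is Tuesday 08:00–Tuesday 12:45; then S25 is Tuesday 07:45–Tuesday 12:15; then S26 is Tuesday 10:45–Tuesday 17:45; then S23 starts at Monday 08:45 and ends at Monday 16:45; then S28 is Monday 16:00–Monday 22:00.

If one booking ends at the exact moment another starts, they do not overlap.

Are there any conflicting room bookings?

Yes

Sorted by start: S22, S23, S28, S25, S24, S26, S27.
S23 starts before S22 ends → S22 and S23 overlap.
That's a conflict, so the schedule is not conflict-free.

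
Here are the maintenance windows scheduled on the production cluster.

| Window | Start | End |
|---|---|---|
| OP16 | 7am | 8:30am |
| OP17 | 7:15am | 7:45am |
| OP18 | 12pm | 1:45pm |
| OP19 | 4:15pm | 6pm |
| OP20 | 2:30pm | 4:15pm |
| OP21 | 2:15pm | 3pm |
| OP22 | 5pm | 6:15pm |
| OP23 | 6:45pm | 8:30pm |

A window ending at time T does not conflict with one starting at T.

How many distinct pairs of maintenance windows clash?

3

Sorted by start: OP16, OP17, OP18, OP21, OP20, OP19, OP22, OP23.
OP17 starts before OP16 ends → OP16 and OP17 overlap.
OP18 starts after OP16 ends, so nothing later overlaps OP16 either.
OP18 starts after OP17 ends, so nothing later overlaps OP17 either.
OP21 starts after OP18 ends, so nothing later overlaps OP18 either.
OP20 starts before OP21 ends → OP21 and OP20 overlap.
OP19 starts after OP21 ends, so nothing later overlaps OP21 either.
OP19 starts exactly when OP20 ends (back-to-back, no overlap), so nothing later overlaps OP20 either.
OP22 starts before OP19 ends → OP19 and OP22 overlap.
OP23 starts after OP19 ends.
OP23 starts after OP22 ends.
Overlapping pairs: OP16 & OP17, OP19 & OP22, OP20 & OP21 — 3 in total.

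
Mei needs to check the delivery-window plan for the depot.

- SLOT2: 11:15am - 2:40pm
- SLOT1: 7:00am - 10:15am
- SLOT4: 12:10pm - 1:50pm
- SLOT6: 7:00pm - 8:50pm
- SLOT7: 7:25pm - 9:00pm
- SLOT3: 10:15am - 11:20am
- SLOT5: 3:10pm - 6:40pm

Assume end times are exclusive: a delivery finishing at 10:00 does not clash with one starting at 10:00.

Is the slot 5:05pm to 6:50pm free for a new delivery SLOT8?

No — it overlaps SLOT5

SLOT1: ends 10:15am at or before SLOT8 starts 5:05pm → clear.
SLOT3: ends 11:20am at or before SLOT8 starts 5:05pm → clear.
SLOT2: ends 2:40pm at or before SLOT8 starts 5:05pm → clear.
SLOT4: ends 1:50pm at or before SLOT8 starts 5:05pm → clear.
SLOT5: starts 3:10pm before SLOT8 ends 6:50pm, and ends 6:40pm after SLOT8 starts 5:05pm → overlap.
SLOT6: starts 7:00pm at or after SLOT8 ends 6:50pm → clear.
SLOT7: starts 7:25pm at or after SLOT8 ends 6:50pm → clear.
SLOT8 overlaps SLOT5.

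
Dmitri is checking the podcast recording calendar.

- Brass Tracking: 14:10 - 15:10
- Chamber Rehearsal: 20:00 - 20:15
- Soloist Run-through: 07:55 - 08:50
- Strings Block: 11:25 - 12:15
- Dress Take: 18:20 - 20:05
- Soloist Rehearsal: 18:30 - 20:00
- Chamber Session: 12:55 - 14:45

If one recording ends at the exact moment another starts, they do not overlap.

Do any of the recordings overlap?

Yes

Sorted by start: Soloist Run-through, Strings Block, Chamber Session, Brass Tracking, Dress Take, Soloist Rehearsal, Chamber Rehearsal.
Strings Block starts after Soloist Run-through ends, so nothing later overlaps Soloist Run-through either.
Chamber Session starts after Strings Block ends, so nothing later overlaps Strings Block either.
Brass Tracking starts before Chamber Session ends → Chamber Session and Brass Tracking overlap.
That's a conflict, so the schedule is not conflict-free.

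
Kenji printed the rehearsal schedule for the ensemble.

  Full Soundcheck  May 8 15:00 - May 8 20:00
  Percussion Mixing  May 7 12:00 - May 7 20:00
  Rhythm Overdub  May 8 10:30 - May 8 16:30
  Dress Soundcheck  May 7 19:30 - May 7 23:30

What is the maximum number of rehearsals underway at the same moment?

Sort all start/end points and keep a running count:
May 7 12:00 start Percussion Mixing → 1
May 7 19:30 start Dress Soundcheck → 2
May 7 20:00 end Percussion Mixing → 1
May 7 23:30 end Dress Soundcheck → 0
May 8 10:30 start Rhythm Overdub → 1
May 8 15:00 start Full Soundcheck → 2
May 8 16:30 end Rhythm Overdub → 1
May 8 20:00 end Full Soundcheck → 0
Peak is 2, at May 7 19:30 (Dress Soundcheck, Percussion Mixing).

2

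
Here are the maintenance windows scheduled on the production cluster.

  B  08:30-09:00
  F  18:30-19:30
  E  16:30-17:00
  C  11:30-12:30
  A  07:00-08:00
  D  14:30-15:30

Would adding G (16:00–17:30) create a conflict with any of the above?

A: ends 08:00 at or before G starts 16:00 → clear.
B: ends 09:00 at or before G starts 16:00 → clear.
C: ends 12:30 at or before G starts 16:00 → clear.
D: ends 15:30 at or before G starts 16:00 → clear.
E: starts 16:30 before G ends 17:30, and ends 17:00 after G starts 16:00 → overlap.
F: starts 18:30 at or after G ends 17:30 → clear.
G overlaps E.

Yes — it overlaps E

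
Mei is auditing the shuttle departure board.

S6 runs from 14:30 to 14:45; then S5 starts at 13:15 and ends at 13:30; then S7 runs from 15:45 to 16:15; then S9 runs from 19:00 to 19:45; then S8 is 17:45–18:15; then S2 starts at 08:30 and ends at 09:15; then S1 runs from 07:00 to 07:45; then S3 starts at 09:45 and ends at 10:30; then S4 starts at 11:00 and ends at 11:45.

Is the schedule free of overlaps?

Yes

Two intervals overlap when each starts before the other ends.
Sorted by start: S1, S2, S3, S4, S5, S6, S7, S8, S9.
S2 starts after S1 ends — done with S1.
S3 starts after S2 ends — done with S2.
S4 starts after S3 ends — done with S3.
S5 starts after S4 ends — done with S4.
S6 starts after S5 ends — done with S5.
S7 starts after S6 ends — done with S6.
S8 starts after S7 ends — done with S7.
S9 starts after S8 ends.
Every pair is clear; the schedule has no overlaps.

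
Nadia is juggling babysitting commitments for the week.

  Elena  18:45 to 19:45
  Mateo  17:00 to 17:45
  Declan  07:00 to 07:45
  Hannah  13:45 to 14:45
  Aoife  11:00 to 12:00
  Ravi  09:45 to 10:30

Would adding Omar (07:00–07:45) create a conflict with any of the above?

Declan: starts 07:00 before Omar ends 07:45, and ends 07:45 after Omar starts 07:00 → overlap.
Ravi: starts 09:45 at or after Omar ends 07:45 → clear.
Aoife: starts 11:00 at or after Omar ends 07:45 → clear.
Hannah: starts 13:45 at or after Omar ends 07:45 → clear.
Mateo: starts 17:00 at or after Omar ends 07:45 → clear.
Elena: starts 18:45 at or after Omar ends 07:45 → clear.
Omar overlaps Declan.

Yes — it overlaps Declan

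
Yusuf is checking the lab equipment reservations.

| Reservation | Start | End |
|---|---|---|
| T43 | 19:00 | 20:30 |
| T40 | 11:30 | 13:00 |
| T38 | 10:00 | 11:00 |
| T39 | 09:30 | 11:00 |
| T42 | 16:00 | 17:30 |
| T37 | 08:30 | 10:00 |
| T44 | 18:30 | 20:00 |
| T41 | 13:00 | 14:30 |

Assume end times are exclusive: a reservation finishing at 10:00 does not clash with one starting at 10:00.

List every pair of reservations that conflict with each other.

T37 & T39, T38 & T39, T43 & T44

Two intervals overlap when each starts before the other ends.
Sorted by start: T37, T39, T38, T40, T41, T42, T44, T43.
T39 starts before T37 ends → T37 and T39 overlap.
T38 starts exactly when T37 ends (back-to-back, no overlap), so nothing later overlaps T37 either.
T38 starts before T39 ends → T39 and T38 overlap.
T40 starts after T39 ends, so nothing later overlaps T39 either.
T40 starts after T38 ends, so nothing later overlaps T38 either.
T41 starts exactly when T40 ends (back-to-back, no overlap), so nothing later overlaps T40 either.
T42 starts after T41 ends, so nothing later overlaps T41 either.
T44 starts after T42 ends, so nothing later overlaps T42 either.
T43 starts before T44 ends → T44 and T43 overlap.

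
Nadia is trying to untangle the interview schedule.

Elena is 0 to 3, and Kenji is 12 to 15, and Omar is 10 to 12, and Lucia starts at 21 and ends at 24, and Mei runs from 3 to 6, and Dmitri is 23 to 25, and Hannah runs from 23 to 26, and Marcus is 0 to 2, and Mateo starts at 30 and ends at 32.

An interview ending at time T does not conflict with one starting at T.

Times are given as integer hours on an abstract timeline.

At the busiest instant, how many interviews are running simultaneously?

Walk through starts and ends in time order (an end at T is processed before a start at T):
0 start Elena → 1
0 start Marcus → 2
2 end Marcus → 1
3 end Elena → 0
3 start Mei → 1
6 end Mei → 0
10 start Omar → 1
12 end Omar → 0
12 start Kenji → 1
15 end Kenji → 0
21 start Lucia → 1
23 start Dmitri → 2
23 start Hannah → 3
24 end Lucia → 2
25 end Dmitri → 1
26 end Hannah → 0
30 start Mateo → 1
32 end Mateo → 0
Peak is 3, at 23 (Dmitri, Hannah, Lucia).

3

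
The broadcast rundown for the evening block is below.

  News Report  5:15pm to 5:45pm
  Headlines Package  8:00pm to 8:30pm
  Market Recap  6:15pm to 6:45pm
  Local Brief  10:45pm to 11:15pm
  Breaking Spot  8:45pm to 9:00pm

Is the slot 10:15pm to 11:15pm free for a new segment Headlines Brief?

News Report: ends 5:45pm at or before Headlines Brief starts 10:15pm → clear.
Market Recap: ends 6:45pm at or before Headlines Brief starts 10:15pm → clear.
Headlines Package: ends 8:30pm at or before Headlines Brief starts 10:15pm → clear.
Breaking Spot: ends 9:00pm at or before Headlines Brief starts 10:15pm → clear.
Local Brief: starts 10:45pm before Headlines Brief ends 11:15pm, and ends 11:15pm after Headlines Brief starts 10:15pm → overlap.
Headlines Brief overlaps Local Brief.

No — it overlaps Local Brief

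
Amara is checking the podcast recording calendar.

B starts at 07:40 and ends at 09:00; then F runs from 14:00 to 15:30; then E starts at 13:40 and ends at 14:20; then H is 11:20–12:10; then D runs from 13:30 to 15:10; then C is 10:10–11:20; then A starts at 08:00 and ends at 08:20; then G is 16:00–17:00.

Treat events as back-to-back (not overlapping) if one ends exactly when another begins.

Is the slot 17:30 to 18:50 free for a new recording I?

B: ends 09:00 at or before I starts 17:30 → clear.
A: ends 08:20 at or before I starts 17:30 → clear.
C: ends 11:20 at or before I starts 17:30 → clear.
H: ends 12:10 at or before I starts 17:30 → clear.
D: ends 15:10 at or before I starts 17:30 → clear.
E: ends 14:20 at or before I starts 17:30 → clear.
F: ends 15:30 at or before I starts 17:30 → clear.
G: ends 17:00 at or before I starts 17:30 → clear.

Yes — the slot is free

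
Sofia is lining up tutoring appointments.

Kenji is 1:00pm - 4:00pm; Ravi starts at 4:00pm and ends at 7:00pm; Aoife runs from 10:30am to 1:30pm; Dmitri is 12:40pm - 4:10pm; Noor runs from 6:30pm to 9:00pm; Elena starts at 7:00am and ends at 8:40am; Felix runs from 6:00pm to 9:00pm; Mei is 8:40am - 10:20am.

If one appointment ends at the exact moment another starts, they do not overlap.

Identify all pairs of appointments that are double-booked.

Two intervals overlap when each starts before the other ends.
Sorted by start: Elena, Mei, Aoife, Dmitri, Kenji, Ravi, Felix, Noor.
Mei starts exactly when Elena ends (back-to-back, no overlap), so nothing later overlaps Elena either.
Aoife starts after Mei ends, so nothing later overlaps Mei either.
Dmitri starts before Aoife ends → Aoife and Dmitri overlap.
Kenji starts before Aoife ends → Aoife and Kenji overlap.
Ravi starts after Aoife ends, so nothing later overlaps Aoife either.
Kenji starts before Dmitri ends → Dmitri and Kenji overlap.
Ravi starts before Dmitri ends → Dmitri and Ravi overlap.
Felix starts after Dmitri ends, so nothing later overlaps Dmitri either.
Ravi starts exactly when Kenji ends (back-to-back, no overlap), so nothing later overlaps Kenji either.
Felix starts before Ravi ends → Ravi and Felix overlap.
Noor starts before Ravi ends → Ravi and Noor overlap.
Noor starts before Felix ends → Felix and Noor overlap.

Aoife & Dmitri, Aoife & Kenji, Dmitri & Kenji, Dmitri & Ravi, Felix & Noor, Felix & Ravi, Noor & Ravi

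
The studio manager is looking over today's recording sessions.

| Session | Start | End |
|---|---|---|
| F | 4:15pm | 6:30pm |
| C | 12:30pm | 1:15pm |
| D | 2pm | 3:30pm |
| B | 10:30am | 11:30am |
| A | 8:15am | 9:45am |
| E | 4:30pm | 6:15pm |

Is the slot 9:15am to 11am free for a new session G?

No — it overlaps A, B

A: starts 8:15am before G ends 11am, and ends 9:45am after G starts 9:15am → overlap.
B: starts 10:30am before G ends 11am, and ends 11:30am after G starts 9:15am → overlap.
C: starts 12:30pm at or after G ends 11am → clear.
D: starts 2pm at or after G ends 11am → clear.
F: starts 4:15pm at or after G ends 11am → clear.
E: starts 4:30pm at or after G ends 11am → clear.
G overlaps A, B.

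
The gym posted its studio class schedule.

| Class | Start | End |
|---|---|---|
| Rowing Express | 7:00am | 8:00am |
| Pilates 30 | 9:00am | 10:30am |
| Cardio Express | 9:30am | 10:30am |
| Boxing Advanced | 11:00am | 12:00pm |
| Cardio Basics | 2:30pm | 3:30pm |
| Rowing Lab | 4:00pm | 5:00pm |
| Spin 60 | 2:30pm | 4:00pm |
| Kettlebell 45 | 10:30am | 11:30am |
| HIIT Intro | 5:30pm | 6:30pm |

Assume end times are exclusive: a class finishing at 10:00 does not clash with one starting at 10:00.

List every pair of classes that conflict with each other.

Sorted by start: Rowing Express, Pilates 30, Cardio Express, Kettlebell 45, Boxing Advanced, Cardio Basics, Spin 60, Rowing Lab, HIIT Intro.
Pilates 30 starts after Rowing Express ends; Rowing Express is clear from here.
Cardio Express starts before Pilates 30 ends → Pilates 30 and Cardio Express overlap.
Kettlebell 45 starts exactly when Pilates 30 ends (back-to-back, no overlap); Pilates 30 is clear from here.
Kettlebell 45 starts exactly when Cardio Express ends (back-to-back, no overlap); Cardio Express is clear from here.
Boxing Advanced starts before Kettlebell 45 ends → Kettlebell 45 and Boxing Advanced overlap.
Cardio Basics starts after Kettlebell 45 ends; Kettlebell 45 is clear from here.
Cardio Basics starts after Boxing Advanced ends; Boxing Advanced is clear from here.
Spin 60 starts before Cardio Basics ends → Cardio Basics and Spin 60 overlap.
Rowing Lab starts after Cardio Basics ends; Cardio Basics is clear from here.
Rowing Lab starts exactly when Spin 60 ends (back-to-back, no overlap); Spin 60 is clear from here.
HIIT Intro starts after Rowing Lab ends.

Boxing Advanced & Kettlebell 45, Cardio Basics & Spin 60, Cardio Express & Pilates 30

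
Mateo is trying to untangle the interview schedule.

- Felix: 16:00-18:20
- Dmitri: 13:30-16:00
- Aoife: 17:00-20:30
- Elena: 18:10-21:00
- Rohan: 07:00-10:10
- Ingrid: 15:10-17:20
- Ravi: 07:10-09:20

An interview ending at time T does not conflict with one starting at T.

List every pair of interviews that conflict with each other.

Aoife & Elena, Aoife & Felix, Aoife & Ingrid, Dmitri & Ingrid, Elena & Felix, Felix & Ingrid, Ravi & Rohan

Check each pair: they overlap iff neither finishes before the other starts.
Sorted by start: Rohan, Ravi, Dmitri, Ingrid, Felix, Aoife, Elena.
Ravi starts before Rohan ends → Rohan and Ravi overlap.
Dmitri starts after Rohan ends, so Rohan has no further overlaps.
Dmitri starts after Ravi ends, so Ravi has no further overlaps.
Ingrid starts before Dmitri ends → Dmitri and Ingrid overlap.
Felix starts exactly when Dmitri ends (back-to-back, no overlap), so Dmitri has no further overlaps.
Felix starts before Ingrid ends → Ingrid and Felix overlap.
Aoife starts before Ingrid ends → Ingrid and Aoife overlap.
Elena starts after Ingrid ends.
Aoife starts before Felix ends → Felix and Aoife overlap.
Elena starts before Felix ends → Felix and Elena overlap.
Elena starts before Aoife ends → Aoife and Elena overlap.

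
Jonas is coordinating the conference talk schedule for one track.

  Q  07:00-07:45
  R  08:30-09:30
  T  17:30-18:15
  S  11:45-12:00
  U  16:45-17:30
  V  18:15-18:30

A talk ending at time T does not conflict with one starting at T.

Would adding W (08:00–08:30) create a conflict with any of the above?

Q: ends 07:45 at or before W starts 08:00 → clear.
R: starts 08:30 at or after W ends 08:30 → clear.
S: starts 11:45 at or after W ends 08:30 → clear.
U: starts 16:45 at or after W ends 08:30 → clear.
T: starts 17:30 at or after W ends 08:30 → clear.
V: starts 18:15 at or after W ends 08:30 → clear.

No — it doesn't clash with anything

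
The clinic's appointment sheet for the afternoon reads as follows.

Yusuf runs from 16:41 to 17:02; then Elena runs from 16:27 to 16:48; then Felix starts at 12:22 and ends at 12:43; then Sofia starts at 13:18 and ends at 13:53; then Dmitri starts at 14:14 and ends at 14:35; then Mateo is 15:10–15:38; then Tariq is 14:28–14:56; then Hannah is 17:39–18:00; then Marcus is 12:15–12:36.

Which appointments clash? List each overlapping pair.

Two intervals overlap when each starts before the other ends.
Sorted by start: Marcus, Felix, Sofia, Dmitri, Tariq, Mateo, Elena, Yusuf, Hannah.
Felix starts before Marcus ends → Marcus and Felix overlap.
Sofia starts after Marcus ends — done with Marcus.
Sofia starts after Felix ends — done with Felix.
Dmitri starts after Sofia ends — done with Sofia.
Tariq starts before Dmitri ends → Dmitri and Tariq overlap.
Mateo starts after Dmitri ends — done with Dmitri.
Mateo starts after Tariq ends — done with Tariq.
Elena starts after Mateo ends — done with Mateo.
Yusuf starts before Elena ends → Elena and Yusuf overlap.
Hannah starts after Elena ends.
Hannah starts after Yusuf ends.

Dmitri & Tariq, Elena & Yusuf, Felix & Marcus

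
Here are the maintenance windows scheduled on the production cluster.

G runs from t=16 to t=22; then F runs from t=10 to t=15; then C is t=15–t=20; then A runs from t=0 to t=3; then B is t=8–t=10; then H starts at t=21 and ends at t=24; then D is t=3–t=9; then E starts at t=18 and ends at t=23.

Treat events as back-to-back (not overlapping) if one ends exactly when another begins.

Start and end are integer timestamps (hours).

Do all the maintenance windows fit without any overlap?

Two intervals overlap when each starts before the other ends.
Sorted by start: A, D, B, F, C, G, E, H.
D starts exactly when A ends (back-to-back, no overlap), so A has no further overlaps.
B starts before D ends → D and B overlap.
That's a conflict, so the schedule is not conflict-free.

No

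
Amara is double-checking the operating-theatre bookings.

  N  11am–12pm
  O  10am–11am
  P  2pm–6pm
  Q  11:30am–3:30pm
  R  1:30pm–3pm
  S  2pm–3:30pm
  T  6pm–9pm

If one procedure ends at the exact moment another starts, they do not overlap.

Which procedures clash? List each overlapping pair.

N & Q, P & Q, P & R, P & S, Q & R, Q & S, R & S

Sorted by start: O, N, Q, R, P, S, T.
N starts exactly when O ends (back-to-back, no overlap), so O has no further overlaps.
Q starts before N ends → N and Q overlap.
R starts after N ends, so N has no further overlaps.
R starts before Q ends → Q and R overlap.
P starts before Q ends → Q and P overlap.
S starts before Q ends → Q and S overlap.
T starts after Q ends.
P starts before R ends → R and P overlap.
S starts before R ends → R and S overlap.
T starts after R ends.
S starts before P ends → P and S overlap.
T starts exactly when P ends (back-to-back, no overlap).
T starts after S ends.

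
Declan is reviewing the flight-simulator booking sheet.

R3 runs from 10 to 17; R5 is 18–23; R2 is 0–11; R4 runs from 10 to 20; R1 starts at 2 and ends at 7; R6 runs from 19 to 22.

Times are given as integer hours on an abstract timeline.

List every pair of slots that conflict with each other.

R1 & R2, R2 & R3, R2 & R4, R3 & R4, R4 & R5, R4 & R6, R5 & R6

Sorted by start: R2, R1, R3, R4, R5, R6.
R1 starts before R2 ends → R2 and R1 overlap.
R3 starts before R2 ends → R2 and R3 overlap.
R4 starts before R2 ends → R2 and R4 overlap.
R5 starts after R2 ends, so R2 has no further overlaps.
R3 starts after R1 ends, so R1 has no further overlaps.
R4 starts before R3 ends → R3 and R4 overlap.
R5 starts after R3 ends, so R3 has no further overlaps.
R5 starts before R4 ends → R4 and R5 overlap.
R6 starts before R4 ends → R4 and R6 overlap.
R6 starts before R5 ends → R5 and R6 overlap.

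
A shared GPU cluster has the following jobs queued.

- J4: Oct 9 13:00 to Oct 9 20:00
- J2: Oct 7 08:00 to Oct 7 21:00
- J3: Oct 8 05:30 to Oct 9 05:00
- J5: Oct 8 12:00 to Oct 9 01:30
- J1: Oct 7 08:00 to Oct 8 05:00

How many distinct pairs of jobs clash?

Sorted by start: J1, J2, J3, J5, J4.
J2 starts before J1 ends → J1 and J2 overlap.
J3 starts after J1 ends, so J1 has no further overlaps.
J3 starts after J2 ends, so J2 has no further overlaps.
J5 starts before J3 ends → J3 and J5 overlap.
J4 starts after J3 ends.
J4 starts after J5 ends.
Overlapping pairs: J1 & J2, J3 & J5 — 2 in total.

2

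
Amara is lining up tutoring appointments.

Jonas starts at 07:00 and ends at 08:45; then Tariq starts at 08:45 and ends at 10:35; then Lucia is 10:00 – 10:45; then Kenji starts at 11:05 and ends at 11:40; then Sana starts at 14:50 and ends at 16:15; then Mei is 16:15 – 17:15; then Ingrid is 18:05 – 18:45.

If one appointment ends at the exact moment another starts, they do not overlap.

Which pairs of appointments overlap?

Sorted by start: Jonas, Tariq, Lucia, Kenji, Sana, Mei, Ingrid.
Tariq starts exactly when Jonas ends (back-to-back, no overlap) — done with Jonas.
Lucia starts before Tariq ends → Tariq and Lucia overlap.
Kenji starts after Tariq ends — done with Tariq.
Kenji starts after Lucia ends — done with Lucia.
Sana starts after Kenji ends — done with Kenji.
Mei starts exactly when Sana ends (back-to-back, no overlap) — done with Sana.
Ingrid starts after Mei ends.

Lucia & Tariq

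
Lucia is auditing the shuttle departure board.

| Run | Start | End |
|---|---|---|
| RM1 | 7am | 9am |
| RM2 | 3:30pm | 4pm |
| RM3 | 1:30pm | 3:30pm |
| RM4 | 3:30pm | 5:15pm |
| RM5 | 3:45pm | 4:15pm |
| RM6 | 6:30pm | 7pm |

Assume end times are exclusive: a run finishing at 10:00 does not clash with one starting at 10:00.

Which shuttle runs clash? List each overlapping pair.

RM2 & RM4, RM2 & RM5, RM4 & RM5

Two intervals overlap when each starts before the other ends.
Sorted by start: RM1, RM3, RM2, RM4, RM5, RM6.
RM3 starts after RM1 ends — done with RM1.
RM2 starts exactly when RM3 ends (back-to-back, no overlap) — done with RM3.
RM4 starts before RM2 ends → RM2 and RM4 overlap.
RM5 starts before RM2 ends → RM2 and RM5 overlap.
RM6 starts after RM2 ends.
RM5 starts before RM4 ends → RM4 and RM5 overlap.
RM6 starts after RM4 ends.
RM6 starts after RM5 ends.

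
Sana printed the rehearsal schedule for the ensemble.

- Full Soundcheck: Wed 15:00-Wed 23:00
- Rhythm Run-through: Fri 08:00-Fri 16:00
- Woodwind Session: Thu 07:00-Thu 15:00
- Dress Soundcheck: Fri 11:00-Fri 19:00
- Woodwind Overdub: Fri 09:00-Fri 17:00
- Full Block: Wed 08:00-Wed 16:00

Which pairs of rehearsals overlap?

Sorted by start: Full Block, Full Soundcheck, Woodwind Session, Rhythm Run-through, Woodwind Overdub, Dress Soundcheck.
Full Soundcheck starts before Full Block ends → Full Block and Full Soundcheck overlap.
Woodwind Session starts after Full Block ends; Full Block is clear from here.
Woodwind Session starts after Full Soundcheck ends; Full Soundcheck is clear from here.
Rhythm Run-through starts after Woodwind Session ends; Woodwind Session is clear from here.
Woodwind Overdub starts before Rhythm Run-through ends → Rhythm Run-through and Woodwind Overdub overlap.
Dress Soundcheck starts before Rhythm Run-through ends → Rhythm Run-through and Dress Soundcheck overlap.
Dress Soundcheck starts before Woodwind Overdub ends → Woodwind Overdub and Dress Soundcheck overlap.

Dress Soundcheck & Rhythm Run-through, Dress Soundcheck & Woodwind Overdub, Full Block & Full Soundcheck, Rhythm Run-through & Woodwind Overdub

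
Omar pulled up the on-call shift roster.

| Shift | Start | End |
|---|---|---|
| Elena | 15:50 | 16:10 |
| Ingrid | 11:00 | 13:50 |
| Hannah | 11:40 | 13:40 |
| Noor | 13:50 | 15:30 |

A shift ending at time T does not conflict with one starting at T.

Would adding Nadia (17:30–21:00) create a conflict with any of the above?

Ingrid: ends 13:50 at or before Nadia starts 17:30 → clear.
Hannah: ends 13:40 at or before Nadia starts 17:30 → clear.
Noor: ends 15:30 at or before Nadia starts 17:30 → clear.
Elena: ends 16:10 at or before Nadia starts 17:30 → clear.

No — it doesn't clash with anything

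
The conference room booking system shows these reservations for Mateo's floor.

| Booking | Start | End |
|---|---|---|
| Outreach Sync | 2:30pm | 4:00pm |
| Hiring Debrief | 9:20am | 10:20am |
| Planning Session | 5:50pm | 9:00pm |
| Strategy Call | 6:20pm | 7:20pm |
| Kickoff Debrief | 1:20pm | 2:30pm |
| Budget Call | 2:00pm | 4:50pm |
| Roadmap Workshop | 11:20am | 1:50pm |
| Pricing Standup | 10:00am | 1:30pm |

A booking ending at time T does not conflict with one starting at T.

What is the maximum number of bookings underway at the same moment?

3

Sweep the timeline, counting +1 at each start and −1 at each end (ends before starts at a tie):
9:20am start Hiring Debrief → 1
10:00am start Pricing Standup → 2
10:20am end Hiring Debrief → 1
11:20am start Roadmap Workshop → 2
1:20pm start Kickoff Debrief → 3
1:30pm end Pricing Standup → 2
1:50pm end Roadmap Workshop → 1
2:00pm start Budget Call → 2
2:30pm end Kickoff Debrief → 1
2:30pm start Outreach Sync → 2
4:00pm end Outreach Sync → 1
4:50pm end Budget Call → 0
5:50pm start Planning Session → 1
6:20pm start Strategy Call → 2
7:20pm end Strategy Call → 1
9:00pm end Planning Session → 0
Peak is 3, at 1:20pm (Kickoff Debrief, Pricing Standup, Roadmap Workshop).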